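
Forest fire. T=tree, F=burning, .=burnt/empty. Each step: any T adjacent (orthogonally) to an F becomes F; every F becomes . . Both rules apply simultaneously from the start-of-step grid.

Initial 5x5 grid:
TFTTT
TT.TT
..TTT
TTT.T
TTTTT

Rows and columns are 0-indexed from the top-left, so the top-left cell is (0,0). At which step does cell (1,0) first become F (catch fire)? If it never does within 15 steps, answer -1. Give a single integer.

Step 1: cell (1,0)='T' (+3 fires, +1 burnt)
Step 2: cell (1,0)='F' (+2 fires, +3 burnt)
  -> target ignites at step 2
Step 3: cell (1,0)='.' (+2 fires, +2 burnt)
Step 4: cell (1,0)='.' (+2 fires, +2 burnt)
Step 5: cell (1,0)='.' (+2 fires, +2 burnt)
Step 6: cell (1,0)='.' (+2 fires, +2 burnt)
Step 7: cell (1,0)='.' (+3 fires, +2 burnt)
Step 8: cell (1,0)='.' (+3 fires, +3 burnt)
Step 9: cell (1,0)='.' (+1 fires, +3 burnt)
Step 10: cell (1,0)='.' (+0 fires, +1 burnt)
  fire out at step 10

2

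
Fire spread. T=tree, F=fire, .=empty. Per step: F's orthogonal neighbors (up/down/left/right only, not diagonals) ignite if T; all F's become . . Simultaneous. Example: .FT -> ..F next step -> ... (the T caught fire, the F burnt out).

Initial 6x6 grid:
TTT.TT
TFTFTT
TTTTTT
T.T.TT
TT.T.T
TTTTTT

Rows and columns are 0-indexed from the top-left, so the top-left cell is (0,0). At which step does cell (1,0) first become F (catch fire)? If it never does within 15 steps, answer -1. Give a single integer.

Step 1: cell (1,0)='F' (+6 fires, +2 burnt)
  -> target ignites at step 1
Step 2: cell (1,0)='.' (+7 fires, +6 burnt)
Step 3: cell (1,0)='.' (+5 fires, +7 burnt)
Step 4: cell (1,0)='.' (+2 fires, +5 burnt)
Step 5: cell (1,0)='.' (+3 fires, +2 burnt)
Step 6: cell (1,0)='.' (+2 fires, +3 burnt)
Step 7: cell (1,0)='.' (+2 fires, +2 burnt)
Step 8: cell (1,0)='.' (+1 fires, +2 burnt)
Step 9: cell (1,0)='.' (+1 fires, +1 burnt)
Step 10: cell (1,0)='.' (+0 fires, +1 burnt)
  fire out at step 10

1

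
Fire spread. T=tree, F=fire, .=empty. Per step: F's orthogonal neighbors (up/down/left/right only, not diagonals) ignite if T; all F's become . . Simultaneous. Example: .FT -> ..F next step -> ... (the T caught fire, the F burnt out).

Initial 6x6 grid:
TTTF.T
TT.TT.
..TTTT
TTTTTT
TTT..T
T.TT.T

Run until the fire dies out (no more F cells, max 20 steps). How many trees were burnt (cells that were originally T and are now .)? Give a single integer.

Answer: 25

Derivation:
Step 1: +2 fires, +1 burnt (F count now 2)
Step 2: +3 fires, +2 burnt (F count now 3)
Step 3: +5 fires, +3 burnt (F count now 5)
Step 4: +4 fires, +5 burnt (F count now 4)
Step 5: +3 fires, +4 burnt (F count now 3)
Step 6: +4 fires, +3 burnt (F count now 4)
Step 7: +3 fires, +4 burnt (F count now 3)
Step 8: +1 fires, +3 burnt (F count now 1)
Step 9: +0 fires, +1 burnt (F count now 0)
Fire out after step 9
Initially T: 26, now '.': 35
Total burnt (originally-T cells now '.'): 25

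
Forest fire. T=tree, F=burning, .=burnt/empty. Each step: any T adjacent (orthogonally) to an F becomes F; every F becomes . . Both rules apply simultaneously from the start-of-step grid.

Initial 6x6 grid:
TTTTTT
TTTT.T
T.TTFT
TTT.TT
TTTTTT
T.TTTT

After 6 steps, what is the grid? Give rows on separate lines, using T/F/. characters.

Step 1: 3 trees catch fire, 1 burn out
  TTTTTT
  TTTT.T
  T.TF.F
  TTT.FT
  TTTTTT
  T.TTTT
Step 2: 5 trees catch fire, 3 burn out
  TTTTTT
  TTTF.F
  T.F...
  TTT..F
  TTTTFT
  T.TTTT
Step 3: 7 trees catch fire, 5 burn out
  TTTFTF
  TTF...
  T.....
  TTF...
  TTTF.F
  T.TTFT
Step 4: 7 trees catch fire, 7 burn out
  TTF.F.
  TF....
  T.....
  TF....
  TTF...
  T.TF.F
Step 5: 5 trees catch fire, 7 burn out
  TF....
  F.....
  T.....
  F.....
  TF....
  T.F...
Step 6: 3 trees catch fire, 5 burn out
  F.....
  ......
  F.....
  ......
  F.....
  T.....

F.....
......
F.....
......
F.....
T.....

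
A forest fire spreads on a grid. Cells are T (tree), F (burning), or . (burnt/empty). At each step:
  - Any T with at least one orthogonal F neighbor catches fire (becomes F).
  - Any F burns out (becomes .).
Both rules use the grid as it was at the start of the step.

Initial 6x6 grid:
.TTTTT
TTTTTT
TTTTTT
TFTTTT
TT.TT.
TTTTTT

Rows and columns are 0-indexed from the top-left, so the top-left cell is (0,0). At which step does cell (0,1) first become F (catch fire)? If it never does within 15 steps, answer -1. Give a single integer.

Step 1: cell (0,1)='T' (+4 fires, +1 burnt)
Step 2: cell (0,1)='T' (+6 fires, +4 burnt)
Step 3: cell (0,1)='F' (+8 fires, +6 burnt)
  -> target ignites at step 3
Step 4: cell (0,1)='.' (+6 fires, +8 burnt)
Step 5: cell (0,1)='.' (+4 fires, +6 burnt)
Step 6: cell (0,1)='.' (+3 fires, +4 burnt)
Step 7: cell (0,1)='.' (+1 fires, +3 burnt)
Step 8: cell (0,1)='.' (+0 fires, +1 burnt)
  fire out at step 8

3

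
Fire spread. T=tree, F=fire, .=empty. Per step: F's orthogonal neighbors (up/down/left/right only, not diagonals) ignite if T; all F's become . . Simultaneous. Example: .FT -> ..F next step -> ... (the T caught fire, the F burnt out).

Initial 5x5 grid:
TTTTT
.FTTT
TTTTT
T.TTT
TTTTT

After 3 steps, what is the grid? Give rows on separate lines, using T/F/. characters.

Step 1: 3 trees catch fire, 1 burn out
  TFTTT
  ..FTT
  TFTTT
  T.TTT
  TTTTT
Step 2: 5 trees catch fire, 3 burn out
  F.FTT
  ...FT
  F.FTT
  T.TTT
  TTTTT
Step 3: 5 trees catch fire, 5 burn out
  ...FT
  ....F
  ...FT
  F.FTT
  TTTTT

...FT
....F
...FT
F.FTT
TTTTT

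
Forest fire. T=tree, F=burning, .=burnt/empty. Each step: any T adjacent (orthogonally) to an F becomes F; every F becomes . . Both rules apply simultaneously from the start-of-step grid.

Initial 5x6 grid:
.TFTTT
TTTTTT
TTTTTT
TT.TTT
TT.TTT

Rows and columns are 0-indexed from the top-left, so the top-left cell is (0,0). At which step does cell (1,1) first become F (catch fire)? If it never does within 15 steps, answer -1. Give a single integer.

Step 1: cell (1,1)='T' (+3 fires, +1 burnt)
Step 2: cell (1,1)='F' (+4 fires, +3 burnt)
  -> target ignites at step 2
Step 3: cell (1,1)='.' (+5 fires, +4 burnt)
Step 4: cell (1,1)='.' (+5 fires, +5 burnt)
Step 5: cell (1,1)='.' (+5 fires, +5 burnt)
Step 6: cell (1,1)='.' (+3 fires, +5 burnt)
Step 7: cell (1,1)='.' (+1 fires, +3 burnt)
Step 8: cell (1,1)='.' (+0 fires, +1 burnt)
  fire out at step 8

2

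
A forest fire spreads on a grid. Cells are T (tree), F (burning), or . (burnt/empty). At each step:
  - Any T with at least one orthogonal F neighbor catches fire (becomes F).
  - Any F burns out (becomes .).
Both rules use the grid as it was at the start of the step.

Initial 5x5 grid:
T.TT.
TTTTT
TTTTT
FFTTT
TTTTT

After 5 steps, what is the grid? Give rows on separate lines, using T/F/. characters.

Step 1: 5 trees catch fire, 2 burn out
  T.TT.
  TTTTT
  FFTTT
  ..FTT
  FFTTT
Step 2: 5 trees catch fire, 5 burn out
  T.TT.
  FFTTT
  ..FTT
  ...FT
  ..FTT
Step 3: 5 trees catch fire, 5 burn out
  F.TT.
  ..FTT
  ...FT
  ....F
  ...FT
Step 4: 4 trees catch fire, 5 burn out
  ..FT.
  ...FT
  ....F
  .....
  ....F
Step 5: 2 trees catch fire, 4 burn out
  ...F.
  ....F
  .....
  .....
  .....

...F.
....F
.....
.....
.....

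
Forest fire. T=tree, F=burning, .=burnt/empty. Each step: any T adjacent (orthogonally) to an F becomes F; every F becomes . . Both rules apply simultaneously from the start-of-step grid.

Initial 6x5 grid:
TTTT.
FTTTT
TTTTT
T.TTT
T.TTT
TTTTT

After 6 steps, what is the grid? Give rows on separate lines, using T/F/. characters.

Step 1: 3 trees catch fire, 1 burn out
  FTTT.
  .FTTT
  FTTTT
  T.TTT
  T.TTT
  TTTTT
Step 2: 4 trees catch fire, 3 burn out
  .FTT.
  ..FTT
  .FTTT
  F.TTT
  T.TTT
  TTTTT
Step 3: 4 trees catch fire, 4 burn out
  ..FT.
  ...FT
  ..FTT
  ..TTT
  F.TTT
  TTTTT
Step 4: 5 trees catch fire, 4 burn out
  ...F.
  ....F
  ...FT
  ..FTT
  ..TTT
  FTTTT
Step 5: 4 trees catch fire, 5 burn out
  .....
  .....
  ....F
  ...FT
  ..FTT
  .FTTT
Step 6: 3 trees catch fire, 4 burn out
  .....
  .....
  .....
  ....F
  ...FT
  ..FTT

.....
.....
.....
....F
...FT
..FTT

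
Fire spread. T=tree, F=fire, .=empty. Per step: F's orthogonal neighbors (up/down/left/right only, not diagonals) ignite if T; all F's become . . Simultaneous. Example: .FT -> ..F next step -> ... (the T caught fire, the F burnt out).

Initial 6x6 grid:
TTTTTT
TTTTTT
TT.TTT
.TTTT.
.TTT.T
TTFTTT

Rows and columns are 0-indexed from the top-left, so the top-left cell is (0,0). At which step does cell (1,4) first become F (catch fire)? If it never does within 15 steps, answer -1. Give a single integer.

Step 1: cell (1,4)='T' (+3 fires, +1 burnt)
Step 2: cell (1,4)='T' (+5 fires, +3 burnt)
Step 3: cell (1,4)='T' (+3 fires, +5 burnt)
Step 4: cell (1,4)='T' (+4 fires, +3 burnt)
Step 5: cell (1,4)='T' (+4 fires, +4 burnt)
Step 6: cell (1,4)='F' (+6 fires, +4 burnt)
  -> target ignites at step 6
Step 7: cell (1,4)='.' (+4 fires, +6 burnt)
Step 8: cell (1,4)='.' (+1 fires, +4 burnt)
Step 9: cell (1,4)='.' (+0 fires, +1 burnt)
  fire out at step 9

6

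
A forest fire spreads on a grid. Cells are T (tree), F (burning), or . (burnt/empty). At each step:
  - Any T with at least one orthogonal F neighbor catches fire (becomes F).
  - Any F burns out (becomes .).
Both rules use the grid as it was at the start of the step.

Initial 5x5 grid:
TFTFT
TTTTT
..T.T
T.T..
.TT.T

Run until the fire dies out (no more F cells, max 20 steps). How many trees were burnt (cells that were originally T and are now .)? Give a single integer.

Answer: 13

Derivation:
Step 1: +5 fires, +2 burnt (F count now 5)
Step 2: +3 fires, +5 burnt (F count now 3)
Step 3: +2 fires, +3 burnt (F count now 2)
Step 4: +1 fires, +2 burnt (F count now 1)
Step 5: +1 fires, +1 burnt (F count now 1)
Step 6: +1 fires, +1 burnt (F count now 1)
Step 7: +0 fires, +1 burnt (F count now 0)
Fire out after step 7
Initially T: 15, now '.': 23
Total burnt (originally-T cells now '.'): 13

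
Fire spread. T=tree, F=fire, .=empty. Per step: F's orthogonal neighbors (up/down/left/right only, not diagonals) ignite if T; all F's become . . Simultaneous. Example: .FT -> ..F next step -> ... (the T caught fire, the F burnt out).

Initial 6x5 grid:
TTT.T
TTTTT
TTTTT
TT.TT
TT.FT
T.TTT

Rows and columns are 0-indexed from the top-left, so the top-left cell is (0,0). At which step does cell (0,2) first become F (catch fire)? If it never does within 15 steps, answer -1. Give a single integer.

Step 1: cell (0,2)='T' (+3 fires, +1 burnt)
Step 2: cell (0,2)='T' (+4 fires, +3 burnt)
Step 3: cell (0,2)='T' (+3 fires, +4 burnt)
Step 4: cell (0,2)='T' (+3 fires, +3 burnt)
Step 5: cell (0,2)='F' (+5 fires, +3 burnt)
  -> target ignites at step 5
Step 6: cell (0,2)='.' (+4 fires, +5 burnt)
Step 7: cell (0,2)='.' (+2 fires, +4 burnt)
Step 8: cell (0,2)='.' (+1 fires, +2 burnt)
Step 9: cell (0,2)='.' (+0 fires, +1 burnt)
  fire out at step 9

5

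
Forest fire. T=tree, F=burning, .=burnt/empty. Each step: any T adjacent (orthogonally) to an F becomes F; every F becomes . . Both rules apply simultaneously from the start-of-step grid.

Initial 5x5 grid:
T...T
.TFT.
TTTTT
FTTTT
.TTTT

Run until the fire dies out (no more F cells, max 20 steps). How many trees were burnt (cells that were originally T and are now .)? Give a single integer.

Answer: 15

Derivation:
Step 1: +5 fires, +2 burnt (F count now 5)
Step 2: +4 fires, +5 burnt (F count now 4)
Step 3: +3 fires, +4 burnt (F count now 3)
Step 4: +2 fires, +3 burnt (F count now 2)
Step 5: +1 fires, +2 burnt (F count now 1)
Step 6: +0 fires, +1 burnt (F count now 0)
Fire out after step 6
Initially T: 17, now '.': 23
Total burnt (originally-T cells now '.'): 15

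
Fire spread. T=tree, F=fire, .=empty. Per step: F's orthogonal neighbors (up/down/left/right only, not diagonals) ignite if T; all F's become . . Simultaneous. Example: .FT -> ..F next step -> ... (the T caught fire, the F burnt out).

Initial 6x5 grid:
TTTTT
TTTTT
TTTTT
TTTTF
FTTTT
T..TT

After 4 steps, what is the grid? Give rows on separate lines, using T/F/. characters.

Step 1: 6 trees catch fire, 2 burn out
  TTTTT
  TTTTT
  TTTTF
  FTTF.
  .FTTF
  F..TT
Step 2: 8 trees catch fire, 6 burn out
  TTTTT
  TTTTF
  FTTF.
  .FF..
  ..FF.
  ...TF
Step 3: 6 trees catch fire, 8 burn out
  TTTTF
  FTTF.
  .FF..
  .....
  .....
  ...F.
Step 4: 4 trees catch fire, 6 burn out
  FTTF.
  .FF..
  .....
  .....
  .....
  .....

FTTF.
.FF..
.....
.....
.....
.....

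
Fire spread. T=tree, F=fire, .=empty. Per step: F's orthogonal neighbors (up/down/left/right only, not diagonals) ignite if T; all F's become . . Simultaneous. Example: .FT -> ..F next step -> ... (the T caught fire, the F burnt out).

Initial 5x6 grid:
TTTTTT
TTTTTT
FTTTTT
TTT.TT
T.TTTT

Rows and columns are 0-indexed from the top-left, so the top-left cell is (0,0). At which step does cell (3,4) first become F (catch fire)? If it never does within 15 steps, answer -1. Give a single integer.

Step 1: cell (3,4)='T' (+3 fires, +1 burnt)
Step 2: cell (3,4)='T' (+5 fires, +3 burnt)
Step 3: cell (3,4)='T' (+4 fires, +5 burnt)
Step 4: cell (3,4)='T' (+4 fires, +4 burnt)
Step 5: cell (3,4)='F' (+5 fires, +4 burnt)
  -> target ignites at step 5
Step 6: cell (3,4)='.' (+4 fires, +5 burnt)
Step 7: cell (3,4)='.' (+2 fires, +4 burnt)
Step 8: cell (3,4)='.' (+0 fires, +2 burnt)
  fire out at step 8

5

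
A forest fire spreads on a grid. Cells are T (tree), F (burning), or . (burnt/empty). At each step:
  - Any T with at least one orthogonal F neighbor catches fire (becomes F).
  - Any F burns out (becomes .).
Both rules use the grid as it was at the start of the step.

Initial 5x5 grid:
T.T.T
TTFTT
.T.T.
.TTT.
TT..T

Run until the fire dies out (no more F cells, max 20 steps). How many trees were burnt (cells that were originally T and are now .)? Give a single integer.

Step 1: +3 fires, +1 burnt (F count now 3)
Step 2: +4 fires, +3 burnt (F count now 4)
Step 3: +4 fires, +4 burnt (F count now 4)
Step 4: +2 fires, +4 burnt (F count now 2)
Step 5: +1 fires, +2 burnt (F count now 1)
Step 6: +0 fires, +1 burnt (F count now 0)
Fire out after step 6
Initially T: 15, now '.': 24
Total burnt (originally-T cells now '.'): 14

Answer: 14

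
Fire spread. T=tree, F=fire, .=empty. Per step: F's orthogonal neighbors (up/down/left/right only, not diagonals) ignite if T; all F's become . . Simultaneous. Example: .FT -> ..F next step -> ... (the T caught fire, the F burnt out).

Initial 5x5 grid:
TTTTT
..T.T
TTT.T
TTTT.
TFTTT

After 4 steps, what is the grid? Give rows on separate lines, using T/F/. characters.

Step 1: 3 trees catch fire, 1 burn out
  TTTTT
  ..T.T
  TTT.T
  TFTT.
  F.FTT
Step 2: 4 trees catch fire, 3 burn out
  TTTTT
  ..T.T
  TFT.T
  F.FT.
  ...FT
Step 3: 4 trees catch fire, 4 burn out
  TTTTT
  ..T.T
  F.F.T
  ...F.
  ....F
Step 4: 1 trees catch fire, 4 burn out
  TTTTT
  ..F.T
  ....T
  .....
  .....

TTTTT
..F.T
....T
.....
.....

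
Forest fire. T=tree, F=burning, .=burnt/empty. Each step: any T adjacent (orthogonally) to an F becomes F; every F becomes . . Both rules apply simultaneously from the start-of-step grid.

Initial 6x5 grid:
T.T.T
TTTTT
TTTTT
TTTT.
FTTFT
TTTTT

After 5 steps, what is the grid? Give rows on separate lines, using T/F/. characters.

Step 1: 7 trees catch fire, 2 burn out
  T.T.T
  TTTTT
  TTTTT
  FTTF.
  .FF.F
  FTTFT
Step 2: 7 trees catch fire, 7 burn out
  T.T.T
  TTTTT
  FTTFT
  .FF..
  .....
  .FF.F
Step 3: 5 trees catch fire, 7 burn out
  T.T.T
  FTTFT
  .FF.F
  .....
  .....
  .....
Step 4: 4 trees catch fire, 5 burn out
  F.T.T
  .FF.F
  .....
  .....
  .....
  .....
Step 5: 2 trees catch fire, 4 burn out
  ..F.F
  .....
  .....
  .....
  .....
  .....

..F.F
.....
.....
.....
.....
.....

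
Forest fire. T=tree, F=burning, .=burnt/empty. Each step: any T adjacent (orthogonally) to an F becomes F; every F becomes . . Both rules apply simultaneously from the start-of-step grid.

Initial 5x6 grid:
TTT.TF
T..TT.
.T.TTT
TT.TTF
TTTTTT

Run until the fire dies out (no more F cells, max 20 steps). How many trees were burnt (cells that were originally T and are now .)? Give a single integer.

Answer: 17

Derivation:
Step 1: +4 fires, +2 burnt (F count now 4)
Step 2: +4 fires, +4 burnt (F count now 4)
Step 3: +3 fires, +4 burnt (F count now 3)
Step 4: +1 fires, +3 burnt (F count now 1)
Step 5: +1 fires, +1 burnt (F count now 1)
Step 6: +2 fires, +1 burnt (F count now 2)
Step 7: +2 fires, +2 burnt (F count now 2)
Step 8: +0 fires, +2 burnt (F count now 0)
Fire out after step 8
Initially T: 21, now '.': 26
Total burnt (originally-T cells now '.'): 17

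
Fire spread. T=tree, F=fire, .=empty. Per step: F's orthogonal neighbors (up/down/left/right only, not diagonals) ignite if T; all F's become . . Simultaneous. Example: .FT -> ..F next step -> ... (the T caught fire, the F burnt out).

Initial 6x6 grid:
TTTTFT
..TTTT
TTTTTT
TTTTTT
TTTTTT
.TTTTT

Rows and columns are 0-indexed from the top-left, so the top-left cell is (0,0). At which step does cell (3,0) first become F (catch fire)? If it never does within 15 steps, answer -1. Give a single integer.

Step 1: cell (3,0)='T' (+3 fires, +1 burnt)
Step 2: cell (3,0)='T' (+4 fires, +3 burnt)
Step 3: cell (3,0)='T' (+5 fires, +4 burnt)
Step 4: cell (3,0)='T' (+5 fires, +5 burnt)
Step 5: cell (3,0)='T' (+5 fires, +5 burnt)
Step 6: cell (3,0)='T' (+5 fires, +5 burnt)
Step 7: cell (3,0)='F' (+3 fires, +5 burnt)
  -> target ignites at step 7
Step 8: cell (3,0)='.' (+2 fires, +3 burnt)
Step 9: cell (3,0)='.' (+0 fires, +2 burnt)
  fire out at step 9

7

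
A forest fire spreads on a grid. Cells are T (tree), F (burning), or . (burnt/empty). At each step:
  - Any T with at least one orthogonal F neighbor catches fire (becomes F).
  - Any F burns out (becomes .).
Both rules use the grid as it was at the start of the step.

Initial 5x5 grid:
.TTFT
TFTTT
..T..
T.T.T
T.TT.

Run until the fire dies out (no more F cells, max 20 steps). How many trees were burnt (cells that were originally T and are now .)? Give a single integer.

Step 1: +6 fires, +2 burnt (F count now 6)
Step 2: +2 fires, +6 burnt (F count now 2)
Step 3: +1 fires, +2 burnt (F count now 1)
Step 4: +1 fires, +1 burnt (F count now 1)
Step 5: +1 fires, +1 burnt (F count now 1)
Step 6: +0 fires, +1 burnt (F count now 0)
Fire out after step 6
Initially T: 14, now '.': 22
Total burnt (originally-T cells now '.'): 11

Answer: 11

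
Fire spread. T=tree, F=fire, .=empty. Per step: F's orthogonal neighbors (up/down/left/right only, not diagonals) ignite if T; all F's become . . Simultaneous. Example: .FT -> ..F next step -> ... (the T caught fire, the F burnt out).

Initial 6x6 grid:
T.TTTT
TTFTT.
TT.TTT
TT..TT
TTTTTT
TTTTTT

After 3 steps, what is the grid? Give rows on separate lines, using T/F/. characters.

Step 1: 3 trees catch fire, 1 burn out
  T.FTTT
  TF.FT.
  TT.TTT
  TT..TT
  TTTTTT
  TTTTTT
Step 2: 5 trees catch fire, 3 burn out
  T..FTT
  F...F.
  TF.FTT
  TT..TT
  TTTTTT
  TTTTTT
Step 3: 5 trees catch fire, 5 burn out
  F...FT
  ......
  F...FT
  TF..TT
  TTTTTT
  TTTTTT

F...FT
......
F...FT
TF..TT
TTTTTT
TTTTTT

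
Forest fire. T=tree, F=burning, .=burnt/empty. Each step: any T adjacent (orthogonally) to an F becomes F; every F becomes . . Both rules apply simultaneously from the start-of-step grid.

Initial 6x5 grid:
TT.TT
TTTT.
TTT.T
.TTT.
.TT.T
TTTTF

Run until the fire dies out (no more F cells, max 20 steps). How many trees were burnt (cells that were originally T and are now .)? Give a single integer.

Answer: 21

Derivation:
Step 1: +2 fires, +1 burnt (F count now 2)
Step 2: +1 fires, +2 burnt (F count now 1)
Step 3: +2 fires, +1 burnt (F count now 2)
Step 4: +3 fires, +2 burnt (F count now 3)
Step 5: +3 fires, +3 burnt (F count now 3)
Step 6: +2 fires, +3 burnt (F count now 2)
Step 7: +3 fires, +2 burnt (F count now 3)
Step 8: +3 fires, +3 burnt (F count now 3)
Step 9: +2 fires, +3 burnt (F count now 2)
Step 10: +0 fires, +2 burnt (F count now 0)
Fire out after step 10
Initially T: 22, now '.': 29
Total burnt (originally-T cells now '.'): 21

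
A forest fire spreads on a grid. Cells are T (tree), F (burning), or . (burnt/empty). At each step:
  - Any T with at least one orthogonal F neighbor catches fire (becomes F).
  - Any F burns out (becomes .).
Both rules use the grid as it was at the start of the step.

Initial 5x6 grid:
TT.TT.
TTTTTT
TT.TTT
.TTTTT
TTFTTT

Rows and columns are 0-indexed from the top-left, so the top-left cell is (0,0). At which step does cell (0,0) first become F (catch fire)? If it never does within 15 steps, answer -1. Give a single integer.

Step 1: cell (0,0)='T' (+3 fires, +1 burnt)
Step 2: cell (0,0)='T' (+4 fires, +3 burnt)
Step 3: cell (0,0)='T' (+4 fires, +4 burnt)
Step 4: cell (0,0)='T' (+5 fires, +4 burnt)
Step 5: cell (0,0)='T' (+6 fires, +5 burnt)
Step 6: cell (0,0)='F' (+3 fires, +6 burnt)
  -> target ignites at step 6
Step 7: cell (0,0)='.' (+0 fires, +3 burnt)
  fire out at step 7

6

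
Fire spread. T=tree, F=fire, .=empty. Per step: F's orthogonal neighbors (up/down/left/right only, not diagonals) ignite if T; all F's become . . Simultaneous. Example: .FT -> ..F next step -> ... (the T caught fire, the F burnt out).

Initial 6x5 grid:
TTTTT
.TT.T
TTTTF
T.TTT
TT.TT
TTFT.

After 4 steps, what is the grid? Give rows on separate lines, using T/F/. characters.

Step 1: 5 trees catch fire, 2 burn out
  TTTTT
  .TT.F
  TTTF.
  T.TTF
  TT.TT
  TF.F.
Step 2: 7 trees catch fire, 5 burn out
  TTTTF
  .TT..
  TTF..
  T.TF.
  TF.FF
  F....
Step 3: 5 trees catch fire, 7 burn out
  TTTF.
  .TF..
  TF...
  T.F..
  F....
  .....
Step 4: 4 trees catch fire, 5 burn out
  TTF..
  .F...
  F....
  F....
  .....
  .....

TTF..
.F...
F....
F....
.....
.....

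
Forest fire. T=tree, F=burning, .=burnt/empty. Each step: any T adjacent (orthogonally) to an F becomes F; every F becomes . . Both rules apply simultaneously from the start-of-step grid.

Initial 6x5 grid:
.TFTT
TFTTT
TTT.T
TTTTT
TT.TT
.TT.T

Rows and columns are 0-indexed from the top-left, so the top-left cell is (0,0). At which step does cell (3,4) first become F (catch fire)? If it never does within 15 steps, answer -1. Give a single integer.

Step 1: cell (3,4)='T' (+5 fires, +2 burnt)
Step 2: cell (3,4)='T' (+5 fires, +5 burnt)
Step 3: cell (3,4)='T' (+4 fires, +5 burnt)
Step 4: cell (3,4)='T' (+4 fires, +4 burnt)
Step 5: cell (3,4)='F' (+3 fires, +4 burnt)
  -> target ignites at step 5
Step 6: cell (3,4)='.' (+1 fires, +3 burnt)
Step 7: cell (3,4)='.' (+1 fires, +1 burnt)
Step 8: cell (3,4)='.' (+0 fires, +1 burnt)
  fire out at step 8

5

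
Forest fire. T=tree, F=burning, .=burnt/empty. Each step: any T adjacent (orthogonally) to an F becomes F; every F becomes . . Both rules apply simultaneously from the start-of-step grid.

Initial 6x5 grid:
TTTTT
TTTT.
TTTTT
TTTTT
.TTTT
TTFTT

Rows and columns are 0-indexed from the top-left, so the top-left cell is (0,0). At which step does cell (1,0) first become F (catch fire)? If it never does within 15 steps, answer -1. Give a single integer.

Step 1: cell (1,0)='T' (+3 fires, +1 burnt)
Step 2: cell (1,0)='T' (+5 fires, +3 burnt)
Step 3: cell (1,0)='T' (+4 fires, +5 burnt)
Step 4: cell (1,0)='T' (+5 fires, +4 burnt)
Step 5: cell (1,0)='T' (+5 fires, +5 burnt)
Step 6: cell (1,0)='F' (+3 fires, +5 burnt)
  -> target ignites at step 6
Step 7: cell (1,0)='.' (+2 fires, +3 burnt)
Step 8: cell (1,0)='.' (+0 fires, +2 burnt)
  fire out at step 8

6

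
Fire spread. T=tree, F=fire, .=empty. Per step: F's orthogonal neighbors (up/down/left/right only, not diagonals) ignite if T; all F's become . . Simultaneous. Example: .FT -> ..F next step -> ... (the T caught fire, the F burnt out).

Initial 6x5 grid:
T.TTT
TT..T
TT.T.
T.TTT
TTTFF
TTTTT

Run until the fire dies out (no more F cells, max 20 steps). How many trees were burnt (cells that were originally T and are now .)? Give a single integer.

Answer: 18

Derivation:
Step 1: +5 fires, +2 burnt (F count now 5)
Step 2: +4 fires, +5 burnt (F count now 4)
Step 3: +2 fires, +4 burnt (F count now 2)
Step 4: +2 fires, +2 burnt (F count now 2)
Step 5: +1 fires, +2 burnt (F count now 1)
Step 6: +2 fires, +1 burnt (F count now 2)
Step 7: +2 fires, +2 burnt (F count now 2)
Step 8: +0 fires, +2 burnt (F count now 0)
Fire out after step 8
Initially T: 22, now '.': 26
Total burnt (originally-T cells now '.'): 18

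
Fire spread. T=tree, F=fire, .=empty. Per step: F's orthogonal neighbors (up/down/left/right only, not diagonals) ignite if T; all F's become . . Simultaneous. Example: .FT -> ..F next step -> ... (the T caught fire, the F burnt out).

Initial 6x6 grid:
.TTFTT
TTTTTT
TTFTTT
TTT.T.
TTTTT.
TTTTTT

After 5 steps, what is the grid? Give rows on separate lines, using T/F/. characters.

Step 1: 7 trees catch fire, 2 burn out
  .TF.FT
  TTFFTT
  TF.FTT
  TTF.T.
  TTTTT.
  TTTTTT
Step 2: 8 trees catch fire, 7 burn out
  .F...F
  TF..FT
  F...FT
  TF..T.
  TTFTT.
  TTTTTT
Step 3: 8 trees catch fire, 8 burn out
  ......
  F....F
  .....F
  F...F.
  TF.FT.
  TTFTTT
Step 4: 4 trees catch fire, 8 burn out
  ......
  ......
  ......
  ......
  F...F.
  TF.FTT
Step 5: 2 trees catch fire, 4 burn out
  ......
  ......
  ......
  ......
  ......
  F...FT

......
......
......
......
......
F...FT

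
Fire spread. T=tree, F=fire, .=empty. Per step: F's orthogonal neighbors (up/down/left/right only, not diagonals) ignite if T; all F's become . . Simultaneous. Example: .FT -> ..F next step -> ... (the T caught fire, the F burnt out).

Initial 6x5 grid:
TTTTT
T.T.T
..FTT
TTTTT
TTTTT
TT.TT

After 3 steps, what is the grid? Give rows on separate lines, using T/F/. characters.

Step 1: 3 trees catch fire, 1 burn out
  TTTTT
  T.F.T
  ...FT
  TTFTT
  TTTTT
  TT.TT
Step 2: 5 trees catch fire, 3 burn out
  TTFTT
  T...T
  ....F
  TF.FT
  TTFTT
  TT.TT
Step 3: 7 trees catch fire, 5 burn out
  TF.FT
  T...F
  .....
  F...F
  TF.FT
  TT.TT

TF.FT
T...F
.....
F...F
TF.FT
TT.TT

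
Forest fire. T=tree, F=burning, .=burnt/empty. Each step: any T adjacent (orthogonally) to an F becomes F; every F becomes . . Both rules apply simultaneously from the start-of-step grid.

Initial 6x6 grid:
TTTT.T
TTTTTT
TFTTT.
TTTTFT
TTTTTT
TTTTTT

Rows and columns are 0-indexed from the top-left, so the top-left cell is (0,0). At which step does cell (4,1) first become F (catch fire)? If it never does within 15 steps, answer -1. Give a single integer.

Step 1: cell (4,1)='T' (+8 fires, +2 burnt)
Step 2: cell (4,1)='F' (+11 fires, +8 burnt)
  -> target ignites at step 2
Step 3: cell (4,1)='.' (+9 fires, +11 burnt)
Step 4: cell (4,1)='.' (+4 fires, +9 burnt)
Step 5: cell (4,1)='.' (+0 fires, +4 burnt)
  fire out at step 5

2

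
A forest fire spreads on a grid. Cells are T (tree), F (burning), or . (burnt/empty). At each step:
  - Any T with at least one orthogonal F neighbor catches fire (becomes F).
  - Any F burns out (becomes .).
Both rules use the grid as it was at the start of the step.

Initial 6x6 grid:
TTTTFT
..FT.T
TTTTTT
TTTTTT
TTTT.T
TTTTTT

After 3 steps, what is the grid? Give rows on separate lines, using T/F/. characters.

Step 1: 5 trees catch fire, 2 burn out
  TTFF.F
  ...F.T
  TTFTTT
  TTTTTT
  TTTT.T
  TTTTTT
Step 2: 5 trees catch fire, 5 burn out
  TF....
  .....F
  TF.FTT
  TTFTTT
  TTTT.T
  TTTTTT
Step 3: 7 trees catch fire, 5 burn out
  F.....
  ......
  F...FF
  TF.FTT
  TTFT.T
  TTTTTT

F.....
......
F...FF
TF.FTT
TTFT.T
TTTTTT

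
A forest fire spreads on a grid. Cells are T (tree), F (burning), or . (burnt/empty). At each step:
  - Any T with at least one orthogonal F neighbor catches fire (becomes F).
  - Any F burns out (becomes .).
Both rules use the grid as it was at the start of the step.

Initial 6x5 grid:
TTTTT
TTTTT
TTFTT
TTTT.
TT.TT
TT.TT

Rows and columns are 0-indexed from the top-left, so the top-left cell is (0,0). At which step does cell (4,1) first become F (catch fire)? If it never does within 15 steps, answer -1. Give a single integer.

Step 1: cell (4,1)='T' (+4 fires, +1 burnt)
Step 2: cell (4,1)='T' (+7 fires, +4 burnt)
Step 3: cell (4,1)='F' (+7 fires, +7 burnt)
  -> target ignites at step 3
Step 4: cell (4,1)='.' (+6 fires, +7 burnt)
Step 5: cell (4,1)='.' (+2 fires, +6 burnt)
Step 6: cell (4,1)='.' (+0 fires, +2 burnt)
  fire out at step 6

3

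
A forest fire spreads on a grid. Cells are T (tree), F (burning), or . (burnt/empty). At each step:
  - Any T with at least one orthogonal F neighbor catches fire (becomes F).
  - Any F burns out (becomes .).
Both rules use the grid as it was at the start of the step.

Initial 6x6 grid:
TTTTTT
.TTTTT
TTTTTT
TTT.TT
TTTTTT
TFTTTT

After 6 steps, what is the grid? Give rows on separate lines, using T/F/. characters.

Step 1: 3 trees catch fire, 1 burn out
  TTTTTT
  .TTTTT
  TTTTTT
  TTT.TT
  TFTTTT
  F.FTTT
Step 2: 4 trees catch fire, 3 burn out
  TTTTTT
  .TTTTT
  TTTTTT
  TFT.TT
  F.FTTT
  ...FTT
Step 3: 5 trees catch fire, 4 burn out
  TTTTTT
  .TTTTT
  TFTTTT
  F.F.TT
  ...FTT
  ....FT
Step 4: 5 trees catch fire, 5 burn out
  TTTTTT
  .FTTTT
  F.FTTT
  ....TT
  ....FT
  .....F
Step 5: 5 trees catch fire, 5 burn out
  TFTTTT
  ..FTTT
  ...FTT
  ....FT
  .....F
  ......
Step 6: 5 trees catch fire, 5 burn out
  F.FTTT
  ...FTT
  ....FT
  .....F
  ......
  ......

F.FTTT
...FTT
....FT
.....F
......
......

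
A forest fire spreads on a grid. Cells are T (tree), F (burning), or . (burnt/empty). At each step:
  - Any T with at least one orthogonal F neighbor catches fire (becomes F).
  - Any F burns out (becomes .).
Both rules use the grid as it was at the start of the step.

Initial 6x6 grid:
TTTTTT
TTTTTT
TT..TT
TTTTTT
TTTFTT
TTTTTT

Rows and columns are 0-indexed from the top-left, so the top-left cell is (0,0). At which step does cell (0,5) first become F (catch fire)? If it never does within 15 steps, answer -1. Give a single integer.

Step 1: cell (0,5)='T' (+4 fires, +1 burnt)
Step 2: cell (0,5)='T' (+6 fires, +4 burnt)
Step 3: cell (0,5)='T' (+6 fires, +6 burnt)
Step 4: cell (0,5)='T' (+5 fires, +6 burnt)
Step 5: cell (0,5)='T' (+5 fires, +5 burnt)
Step 6: cell (0,5)='F' (+5 fires, +5 burnt)
  -> target ignites at step 6
Step 7: cell (0,5)='.' (+2 fires, +5 burnt)
Step 8: cell (0,5)='.' (+0 fires, +2 burnt)
  fire out at step 8

6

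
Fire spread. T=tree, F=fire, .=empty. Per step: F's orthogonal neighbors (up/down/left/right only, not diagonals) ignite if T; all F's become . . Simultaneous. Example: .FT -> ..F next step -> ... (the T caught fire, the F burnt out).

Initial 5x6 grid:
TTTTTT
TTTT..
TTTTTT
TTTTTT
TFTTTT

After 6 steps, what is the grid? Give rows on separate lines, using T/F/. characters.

Step 1: 3 trees catch fire, 1 burn out
  TTTTTT
  TTTT..
  TTTTTT
  TFTTTT
  F.FTTT
Step 2: 4 trees catch fire, 3 burn out
  TTTTTT
  TTTT..
  TFTTTT
  F.FTTT
  ...FTT
Step 3: 5 trees catch fire, 4 burn out
  TTTTTT
  TFTT..
  F.FTTT
  ...FTT
  ....FT
Step 4: 6 trees catch fire, 5 burn out
  TFTTTT
  F.FT..
  ...FTT
  ....FT
  .....F
Step 5: 5 trees catch fire, 6 burn out
  F.FTTT
  ...F..
  ....FT
  .....F
  ......
Step 6: 2 trees catch fire, 5 burn out
  ...FTT
  ......
  .....F
  ......
  ......

...FTT
......
.....F
......
......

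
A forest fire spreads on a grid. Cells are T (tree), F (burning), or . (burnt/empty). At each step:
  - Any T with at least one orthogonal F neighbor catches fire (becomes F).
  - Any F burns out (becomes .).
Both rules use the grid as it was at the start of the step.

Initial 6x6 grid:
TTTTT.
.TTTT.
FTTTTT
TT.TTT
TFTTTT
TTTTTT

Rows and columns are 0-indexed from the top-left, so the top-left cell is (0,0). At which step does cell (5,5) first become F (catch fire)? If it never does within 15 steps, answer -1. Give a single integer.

Step 1: cell (5,5)='T' (+6 fires, +2 burnt)
Step 2: cell (5,5)='T' (+5 fires, +6 burnt)
Step 3: cell (5,5)='T' (+6 fires, +5 burnt)
Step 4: cell (5,5)='T' (+7 fires, +6 burnt)
Step 5: cell (5,5)='F' (+5 fires, +7 burnt)
  -> target ignites at step 5
Step 6: cell (5,5)='.' (+1 fires, +5 burnt)
Step 7: cell (5,5)='.' (+0 fires, +1 burnt)
  fire out at step 7

5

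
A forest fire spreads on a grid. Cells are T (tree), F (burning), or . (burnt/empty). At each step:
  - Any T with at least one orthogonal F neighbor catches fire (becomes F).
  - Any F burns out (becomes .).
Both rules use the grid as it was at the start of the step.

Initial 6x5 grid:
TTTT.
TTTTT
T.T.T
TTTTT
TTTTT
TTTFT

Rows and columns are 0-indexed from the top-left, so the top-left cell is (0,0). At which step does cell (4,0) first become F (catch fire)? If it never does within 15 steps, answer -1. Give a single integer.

Step 1: cell (4,0)='T' (+3 fires, +1 burnt)
Step 2: cell (4,0)='T' (+4 fires, +3 burnt)
Step 3: cell (4,0)='T' (+4 fires, +4 burnt)
Step 4: cell (4,0)='F' (+4 fires, +4 burnt)
  -> target ignites at step 4
Step 5: cell (4,0)='.' (+3 fires, +4 burnt)
Step 6: cell (4,0)='.' (+4 fires, +3 burnt)
Step 7: cell (4,0)='.' (+3 fires, +4 burnt)
Step 8: cell (4,0)='.' (+1 fires, +3 burnt)
Step 9: cell (4,0)='.' (+0 fires, +1 burnt)
  fire out at step 9

4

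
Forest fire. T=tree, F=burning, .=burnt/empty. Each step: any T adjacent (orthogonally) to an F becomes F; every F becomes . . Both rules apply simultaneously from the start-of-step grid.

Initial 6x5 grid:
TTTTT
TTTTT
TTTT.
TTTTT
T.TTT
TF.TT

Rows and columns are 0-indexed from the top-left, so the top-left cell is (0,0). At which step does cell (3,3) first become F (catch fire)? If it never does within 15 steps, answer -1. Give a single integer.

Step 1: cell (3,3)='T' (+1 fires, +1 burnt)
Step 2: cell (3,3)='T' (+1 fires, +1 burnt)
Step 3: cell (3,3)='T' (+1 fires, +1 burnt)
Step 4: cell (3,3)='T' (+2 fires, +1 burnt)
Step 5: cell (3,3)='T' (+3 fires, +2 burnt)
Step 6: cell (3,3)='F' (+5 fires, +3 burnt)
  -> target ignites at step 6
Step 7: cell (3,3)='.' (+5 fires, +5 burnt)
Step 8: cell (3,3)='.' (+4 fires, +5 burnt)
Step 9: cell (3,3)='.' (+3 fires, +4 burnt)
Step 10: cell (3,3)='.' (+1 fires, +3 burnt)
Step 11: cell (3,3)='.' (+0 fires, +1 burnt)
  fire out at step 11

6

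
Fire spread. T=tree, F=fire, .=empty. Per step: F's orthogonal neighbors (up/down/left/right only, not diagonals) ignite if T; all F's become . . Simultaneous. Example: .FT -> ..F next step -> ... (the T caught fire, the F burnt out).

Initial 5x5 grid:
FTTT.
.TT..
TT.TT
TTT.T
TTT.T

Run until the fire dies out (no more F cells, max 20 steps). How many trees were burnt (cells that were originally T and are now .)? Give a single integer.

Step 1: +1 fires, +1 burnt (F count now 1)
Step 2: +2 fires, +1 burnt (F count now 2)
Step 3: +3 fires, +2 burnt (F count now 3)
Step 4: +2 fires, +3 burnt (F count now 2)
Step 5: +3 fires, +2 burnt (F count now 3)
Step 6: +2 fires, +3 burnt (F count now 2)
Step 7: +0 fires, +2 burnt (F count now 0)
Fire out after step 7
Initially T: 17, now '.': 21
Total burnt (originally-T cells now '.'): 13

Answer: 13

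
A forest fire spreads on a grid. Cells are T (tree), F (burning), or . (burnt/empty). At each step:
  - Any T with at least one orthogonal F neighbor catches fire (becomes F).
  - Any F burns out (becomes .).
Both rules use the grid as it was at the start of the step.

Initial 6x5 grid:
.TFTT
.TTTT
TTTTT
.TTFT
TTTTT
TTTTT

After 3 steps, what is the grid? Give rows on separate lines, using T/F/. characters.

Step 1: 7 trees catch fire, 2 burn out
  .F.FT
  .TFTT
  TTTFT
  .TF.F
  TTTFT
  TTTTT
Step 2: 9 trees catch fire, 7 burn out
  ....F
  .F.FT
  TTF.F
  .F...
  TTF.F
  TTTFT
Step 3: 5 trees catch fire, 9 burn out
  .....
  ....F
  TF...
  .....
  TF...
  TTF.F

.....
....F
TF...
.....
TF...
TTF.F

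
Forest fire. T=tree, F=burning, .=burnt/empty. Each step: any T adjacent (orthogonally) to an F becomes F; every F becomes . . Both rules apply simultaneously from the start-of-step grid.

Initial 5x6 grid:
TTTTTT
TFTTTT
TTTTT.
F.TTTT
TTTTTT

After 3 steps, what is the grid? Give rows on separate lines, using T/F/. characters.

Step 1: 6 trees catch fire, 2 burn out
  TFTTTT
  F.FTTT
  FFTTT.
  ..TTTT
  FTTTTT
Step 2: 5 trees catch fire, 6 burn out
  F.FTTT
  ...FTT
  ..FTT.
  ..TTTT
  .FTTTT
Step 3: 5 trees catch fire, 5 burn out
  ...FTT
  ....FT
  ...FT.
  ..FTTT
  ..FTTT

...FTT
....FT
...FT.
..FTTT
..FTTT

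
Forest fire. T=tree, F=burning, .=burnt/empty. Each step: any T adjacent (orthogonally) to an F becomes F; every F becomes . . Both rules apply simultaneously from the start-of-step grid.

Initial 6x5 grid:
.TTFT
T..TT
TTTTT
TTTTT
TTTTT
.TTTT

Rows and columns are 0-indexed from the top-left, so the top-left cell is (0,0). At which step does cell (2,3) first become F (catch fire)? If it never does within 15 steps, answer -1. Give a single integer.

Step 1: cell (2,3)='T' (+3 fires, +1 burnt)
Step 2: cell (2,3)='F' (+3 fires, +3 burnt)
  -> target ignites at step 2
Step 3: cell (2,3)='.' (+3 fires, +3 burnt)
Step 4: cell (2,3)='.' (+4 fires, +3 burnt)
Step 5: cell (2,3)='.' (+5 fires, +4 burnt)
Step 6: cell (2,3)='.' (+5 fires, +5 burnt)
Step 7: cell (2,3)='.' (+2 fires, +5 burnt)
Step 8: cell (2,3)='.' (+0 fires, +2 burnt)
  fire out at step 8

2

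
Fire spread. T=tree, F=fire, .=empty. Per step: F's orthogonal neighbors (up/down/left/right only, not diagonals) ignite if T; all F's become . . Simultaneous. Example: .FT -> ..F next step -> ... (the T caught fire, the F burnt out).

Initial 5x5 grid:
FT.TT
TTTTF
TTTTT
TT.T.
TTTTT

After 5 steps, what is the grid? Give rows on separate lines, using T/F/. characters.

Step 1: 5 trees catch fire, 2 burn out
  .F.TF
  FTTF.
  TTTTF
  TT.T.
  TTTTT
Step 2: 5 trees catch fire, 5 burn out
  ...F.
  .FF..
  FTTF.
  TT.T.
  TTTTT
Step 3: 4 trees catch fire, 5 burn out
  .....
  .....
  .FF..
  FT.F.
  TTTTT
Step 4: 3 trees catch fire, 4 burn out
  .....
  .....
  .....
  .F...
  FTTFT
Step 5: 3 trees catch fire, 3 burn out
  .....
  .....
  .....
  .....
  .FF.F

.....
.....
.....
.....
.FF.F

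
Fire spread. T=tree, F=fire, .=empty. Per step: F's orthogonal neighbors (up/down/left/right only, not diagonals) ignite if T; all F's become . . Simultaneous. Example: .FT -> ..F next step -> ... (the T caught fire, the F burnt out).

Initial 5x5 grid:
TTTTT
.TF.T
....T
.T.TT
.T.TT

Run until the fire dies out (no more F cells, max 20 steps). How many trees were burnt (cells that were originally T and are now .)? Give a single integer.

Answer: 12

Derivation:
Step 1: +2 fires, +1 burnt (F count now 2)
Step 2: +2 fires, +2 burnt (F count now 2)
Step 3: +2 fires, +2 burnt (F count now 2)
Step 4: +1 fires, +2 burnt (F count now 1)
Step 5: +1 fires, +1 burnt (F count now 1)
Step 6: +1 fires, +1 burnt (F count now 1)
Step 7: +2 fires, +1 burnt (F count now 2)
Step 8: +1 fires, +2 burnt (F count now 1)
Step 9: +0 fires, +1 burnt (F count now 0)
Fire out after step 9
Initially T: 14, now '.': 23
Total burnt (originally-T cells now '.'): 12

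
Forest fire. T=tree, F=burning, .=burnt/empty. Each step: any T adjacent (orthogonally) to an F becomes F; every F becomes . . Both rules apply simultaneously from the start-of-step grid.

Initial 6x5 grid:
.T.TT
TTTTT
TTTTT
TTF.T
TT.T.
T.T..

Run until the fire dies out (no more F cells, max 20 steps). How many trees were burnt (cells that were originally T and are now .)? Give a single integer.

Answer: 19

Derivation:
Step 1: +2 fires, +1 burnt (F count now 2)
Step 2: +5 fires, +2 burnt (F count now 5)
Step 3: +5 fires, +5 burnt (F count now 5)
Step 4: +6 fires, +5 burnt (F count now 6)
Step 5: +1 fires, +6 burnt (F count now 1)
Step 6: +0 fires, +1 burnt (F count now 0)
Fire out after step 6
Initially T: 21, now '.': 28
Total burnt (originally-T cells now '.'): 19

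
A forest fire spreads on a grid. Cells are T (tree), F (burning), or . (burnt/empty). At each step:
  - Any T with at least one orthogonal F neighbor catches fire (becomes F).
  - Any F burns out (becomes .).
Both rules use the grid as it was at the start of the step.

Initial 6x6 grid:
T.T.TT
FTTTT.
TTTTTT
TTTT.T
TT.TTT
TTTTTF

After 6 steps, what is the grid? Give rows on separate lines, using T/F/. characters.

Step 1: 5 trees catch fire, 2 burn out
  F.T.TT
  .FTTT.
  FTTTTT
  TTTT.T
  TT.TTF
  TTTTF.
Step 2: 6 trees catch fire, 5 burn out
  ..T.TT
  ..FTT.
  .FTTTT
  FTTT.F
  TT.TF.
  TTTF..
Step 3: 8 trees catch fire, 6 burn out
  ..F.TT
  ...FT.
  ..FTTF
  .FTT..
  FT.F..
  TTF...
Step 4: 8 trees catch fire, 8 burn out
  ....TT
  ....F.
  ...FF.
  ..FF..
  .F....
  FF....
Step 5: 1 trees catch fire, 8 burn out
  ....FT
  ......
  ......
  ......
  ......
  ......
Step 6: 1 trees catch fire, 1 burn out
  .....F
  ......
  ......
  ......
  ......
  ......

.....F
......
......
......
......
......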